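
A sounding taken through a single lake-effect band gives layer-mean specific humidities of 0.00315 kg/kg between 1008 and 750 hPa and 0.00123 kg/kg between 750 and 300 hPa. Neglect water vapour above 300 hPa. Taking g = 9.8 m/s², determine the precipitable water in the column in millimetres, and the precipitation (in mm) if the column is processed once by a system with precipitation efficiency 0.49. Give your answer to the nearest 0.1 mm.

PW ≈ 13.9 mm; precipitation ≈ 6.8 mm

Precipitable water is the column-integrated vapour mass per unit area: PW = (1/g) Σ q̄ Δp, with q in kg/kg and Δp in Pa (1 kg/m² of water = 1 mm).
Layer 1008–750 hPa: Δp = 258 hPa = 25800 Pa, q̄ = 0.00315 kg/kg → 0.00315 × 25800 / 9.8 = 8.29 mm
Layer 750–300 hPa: Δp = 450 hPa = 45000 Pa, q̄ = 0.00123 kg/kg → 0.00123 × 45000 / 9.8 = 5.65 mm
PW = 8.29 + 5.65 = 13.94 ≈ 13.9 mm.
Precipitation = ε × PW = 0.49 × 13.9 = 6.8 mm.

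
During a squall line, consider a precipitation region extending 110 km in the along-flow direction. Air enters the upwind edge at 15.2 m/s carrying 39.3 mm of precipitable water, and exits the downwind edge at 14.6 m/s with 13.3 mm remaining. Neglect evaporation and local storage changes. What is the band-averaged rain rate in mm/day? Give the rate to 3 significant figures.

R ≈ 317 mm/day

Column moisture flux per unit crosswind length is F = V × PW.
Inflow: F_in = 15.2 × 39.3 = 597.36 mm·m/s
Outflow: F_out = 14.6 × 13.3 = 194.18 mm·m/s
Steady-state rate R = (F_in − F_out)/L = (597.36 − 194.18) / 110000 m = 3.665e-03 mm/s.
R = 3.665e-03 × 3600 × 24 = 317 mm/day.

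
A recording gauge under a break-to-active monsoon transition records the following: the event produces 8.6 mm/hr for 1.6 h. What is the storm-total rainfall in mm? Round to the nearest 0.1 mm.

Total = Σ Rᵢ Δtᵢ = 8.6 × 1.6
      = 13.76 = 13.8 mm.

total ≈ 13.8 mm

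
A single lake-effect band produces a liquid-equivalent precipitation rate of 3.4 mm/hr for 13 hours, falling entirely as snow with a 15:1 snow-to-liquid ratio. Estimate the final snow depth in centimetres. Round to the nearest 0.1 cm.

Liquid-equivalent depth = 3.4 × 13 = 44.2 mm.
Snow depth = 44.2 mm × 15 = 663 mm = 66.3 cm.

snow depth ≈ 66.3 cm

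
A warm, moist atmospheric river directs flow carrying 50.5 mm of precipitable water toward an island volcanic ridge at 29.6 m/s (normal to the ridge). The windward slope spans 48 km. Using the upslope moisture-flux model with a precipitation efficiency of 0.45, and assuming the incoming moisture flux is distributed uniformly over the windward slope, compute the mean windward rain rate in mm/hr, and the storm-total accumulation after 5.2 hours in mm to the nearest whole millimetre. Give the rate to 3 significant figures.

Incoming column moisture flux per unit ridge length: F = V × PW = 29.6 × 50.5 = 1494.8 mm·m/s.
Spread over the 48 km slope with efficiency ε = 0.45: R = ε·F/W = 0.45 × 1494.8 / 48000 m = 1.401e-02 mm/s.
R = 1.401e-02 × 3600 = 50.4 mm/hr.
Over 5.2 h: total = 50.4 × 5.2 = 262.08 ≈ 262 mm.

R ≈ 50.4 mm/hr; total ≈ 262 mm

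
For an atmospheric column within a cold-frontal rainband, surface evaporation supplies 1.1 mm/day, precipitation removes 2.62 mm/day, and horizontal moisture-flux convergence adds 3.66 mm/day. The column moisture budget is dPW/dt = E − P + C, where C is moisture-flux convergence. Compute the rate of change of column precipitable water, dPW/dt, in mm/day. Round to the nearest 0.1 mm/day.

dPW/dt = E − P + C = 1.1 − 2.62 + (3.66) = 2.1 mm/day.

dPW/dt ≈ 2.1 mm/day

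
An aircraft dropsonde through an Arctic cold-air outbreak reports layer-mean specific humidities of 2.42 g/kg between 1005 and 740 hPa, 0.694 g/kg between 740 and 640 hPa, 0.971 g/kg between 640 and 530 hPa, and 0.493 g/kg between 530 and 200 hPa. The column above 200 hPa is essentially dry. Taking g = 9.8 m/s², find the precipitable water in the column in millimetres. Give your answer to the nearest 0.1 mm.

PW ≈ 10.0 mm

Precipitable water is the column-integrated vapour mass per unit area: PW = (1/g) Σ q̄ Δp, with q in kg/kg and Δp in Pa (1 kg/m² of water = 1 mm).
Layer 1005–740 hPa: Δp = 265 hPa = 26500 Pa, q̄ = 0.00242 kg/kg → 0.00242 × 26500 / 9.8 = 6.54 mm
Layer 740–640 hPa: Δp = 100 hPa = 10000 Pa, q̄ = 0.000694 kg/kg → 0.000694 × 10000 / 9.8 = 0.71 mm
Layer 640–530 hPa: Δp = 110 hPa = 11000 Pa, q̄ = 0.000971 kg/kg → 0.000971 × 11000 / 9.8 = 1.09 mm
Layer 530–200 hPa: Δp = 330 hPa = 33000 Pa, q̄ = 0.000493 kg/kg → 0.000493 × 33000 / 9.8 = 1.66 mm
PW = 6.54 + 0.71 + 1.09 + 1.66 = 10.00 ≈ 10.0 mm.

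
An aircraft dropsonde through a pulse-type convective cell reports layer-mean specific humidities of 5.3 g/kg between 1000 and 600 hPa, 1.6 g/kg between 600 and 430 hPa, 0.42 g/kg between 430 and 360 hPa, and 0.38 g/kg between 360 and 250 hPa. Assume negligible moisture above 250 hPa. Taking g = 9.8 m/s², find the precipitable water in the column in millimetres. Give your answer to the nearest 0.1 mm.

PW ≈ 25.1 mm

Precipitable water is the column-integrated vapour mass per unit area: PW = (1/g) Σ q̄ Δp, with q in kg/kg and Δp in Pa (1 kg/m² of water = 1 mm).
Layer 1000–600 hPa: Δp = 400 hPa = 40000 Pa, q̄ = 0.0053 kg/kg → 0.0053 × 40000 / 9.8 = 21.63 mm
Layer 600–430 hPa: Δp = 170 hPa = 17000 Pa, q̄ = 0.0016 kg/kg → 0.0016 × 17000 / 9.8 = 2.78 mm
Layer 430–360 hPa: Δp = 70 hPa = 7000 Pa, q̄ = 0.00042 kg/kg → 0.00042 × 7000 / 9.8 = 0.30 mm
Layer 360–250 hPa: Δp = 110 hPa = 11000 Pa, q̄ = 0.00038 kg/kg → 0.00038 × 11000 / 9.8 = 0.43 mm
PW = 21.63 + 2.78 + 0.30 + 0.43 = 25.14 ≈ 25.1 mm.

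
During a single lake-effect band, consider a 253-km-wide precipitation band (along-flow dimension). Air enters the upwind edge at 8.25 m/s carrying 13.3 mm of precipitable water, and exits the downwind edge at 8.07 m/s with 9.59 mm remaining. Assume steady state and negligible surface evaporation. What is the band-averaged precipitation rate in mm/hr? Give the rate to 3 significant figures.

Column moisture flux per unit crosswind length is F = V × PW.
Inflow: F_in = 8.25 × 13.3 = 109.725 mm·m/s
Outflow: F_out = 8.07 × 9.59 = 77.3913 mm·m/s
Steady-state rate R = (F_in − F_out)/L = (109.725 − 77.3913) / 253000 m = 1.278e-04 mm/s.
R = 1.278e-04 × 3600 = 0.460 mm/hr.

R ≈ 0.460 mm/hr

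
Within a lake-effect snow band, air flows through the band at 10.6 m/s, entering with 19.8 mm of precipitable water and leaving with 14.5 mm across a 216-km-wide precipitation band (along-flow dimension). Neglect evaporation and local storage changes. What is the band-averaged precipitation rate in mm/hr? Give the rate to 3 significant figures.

R ≈ 0.936 mm/hr

Column moisture flux per unit crosswind length is F = V × PW.
Inflow: F_in = 10.6 × 19.8 = 209.88 mm·m/s
Outflow: F_out = 10.6 × 14.5 = 153.7 mm·m/s
Steady-state rate R = (F_in − F_out)/L = (209.88 − 153.7) / 216000 m = 2.601e-04 mm/s.
R = 2.601e-04 × 3600 = 0.936 mm/hr.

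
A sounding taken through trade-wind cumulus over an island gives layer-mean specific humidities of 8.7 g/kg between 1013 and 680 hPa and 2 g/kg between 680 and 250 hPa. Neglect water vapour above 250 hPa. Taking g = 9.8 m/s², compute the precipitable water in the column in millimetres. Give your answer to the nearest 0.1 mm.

Precipitable water is the column-integrated vapour mass per unit area: PW = (1/g) Σ q̄ Δp, with q in kg/kg and Δp in Pa (1 kg/m² of water = 1 mm).
Layer 1013–680 hPa: Δp = 333 hPa = 33300 Pa, q̄ = 0.0087 kg/kg → 0.0087 × 33300 / 9.8 = 29.56 mm
Layer 680–250 hPa: Δp = 430 hPa = 43000 Pa, q̄ = 0.002 kg/kg → 0.002 × 43000 / 9.8 = 8.78 mm
PW = 29.56 + 8.78 = 38.34 ≈ 38.3 mm.

PW ≈ 38.3 mm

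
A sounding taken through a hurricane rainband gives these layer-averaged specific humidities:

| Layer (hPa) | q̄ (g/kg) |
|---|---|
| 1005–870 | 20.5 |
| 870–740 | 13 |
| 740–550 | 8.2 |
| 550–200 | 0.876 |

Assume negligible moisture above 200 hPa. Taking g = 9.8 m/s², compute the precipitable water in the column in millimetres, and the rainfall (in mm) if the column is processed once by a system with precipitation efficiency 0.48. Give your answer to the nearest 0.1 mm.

PW ≈ 64.5 mm; rainfall ≈ 31.0 mm

Precipitable water is the column-integrated vapour mass per unit area: PW = (1/g) Σ q̄ Δp, with q in kg/kg and Δp in Pa (1 kg/m² of water = 1 mm).
Layer 1005–870 hPa: Δp = 135 hPa = 13500 Pa, q̄ = 0.0205 kg/kg → 0.0205 × 13500 / 9.8 = 28.24 mm
Layer 870–740 hPa: Δp = 130 hPa = 13000 Pa, q̄ = 0.013 kg/kg → 0.013 × 13000 / 9.8 = 17.24 mm
Layer 740–550 hPa: Δp = 190 hPa = 19000 Pa, q̄ = 0.0082 kg/kg → 0.0082 × 19000 / 9.8 = 15.90 mm
Layer 550–200 hPa: Δp = 350 hPa = 35000 Pa, q̄ = 0.000876 kg/kg → 0.000876 × 35000 / 9.8 = 3.13 mm
PW = 28.24 + 17.24 + 15.90 + 3.13 = 64.51 ≈ 64.5 mm.
Rainfall = ε × PW = 0.48 × 64.5 = 31.0 mm.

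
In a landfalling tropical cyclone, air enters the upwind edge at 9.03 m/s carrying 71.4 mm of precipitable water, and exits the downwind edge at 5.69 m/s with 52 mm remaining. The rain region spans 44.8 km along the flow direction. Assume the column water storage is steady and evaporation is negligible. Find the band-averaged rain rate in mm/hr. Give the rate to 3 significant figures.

R ≈ 28.0 mm/hr

Column moisture flux per unit crosswind length is F = V × PW.
Inflow: F_in = 9.03 × 71.4 = 644.742 mm·m/s
Outflow: F_out = 5.69 × 52 = 295.88 mm·m/s
Steady-state rate R = (F_in − F_out)/L = (644.742 − 295.88) / 44800 m = 7.787e-03 mm/s.
R = 7.787e-03 × 3600 = 28.0 mm/hr.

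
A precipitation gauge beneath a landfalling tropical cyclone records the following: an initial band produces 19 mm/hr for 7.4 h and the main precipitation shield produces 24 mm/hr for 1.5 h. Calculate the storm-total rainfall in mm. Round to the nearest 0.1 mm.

Total = Σ Rᵢ Δtᵢ = 19 × 7.4 + 24 × 1.5
      = 140.6 + 36 = 176.6 mm.

total ≈ 176.6 mm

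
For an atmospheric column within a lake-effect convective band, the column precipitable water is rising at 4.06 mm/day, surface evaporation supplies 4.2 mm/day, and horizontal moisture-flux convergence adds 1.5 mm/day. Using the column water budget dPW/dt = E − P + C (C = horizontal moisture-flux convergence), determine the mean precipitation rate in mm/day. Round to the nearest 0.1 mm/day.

dPW/dt = +4.06 mm/day.
P = E + C − dPW/dt = 4.2 + (1.5) − (+4.06) = 1.6 mm/day.

P ≈ 1.6 mm/day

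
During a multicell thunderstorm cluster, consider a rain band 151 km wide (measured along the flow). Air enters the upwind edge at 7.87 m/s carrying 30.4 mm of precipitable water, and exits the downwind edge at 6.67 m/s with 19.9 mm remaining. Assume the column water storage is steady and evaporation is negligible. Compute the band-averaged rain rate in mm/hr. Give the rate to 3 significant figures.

R ≈ 2.54 mm/hr

Column moisture flux per unit crosswind length is F = V × PW.
Inflow: F_in = 7.87 × 30.4 = 239.248 mm·m/s
Outflow: F_out = 6.67 × 19.9 = 132.733 mm·m/s
Steady-state rate R = (F_in − F_out)/L = (239.248 − 132.733) / 151000 m = 7.054e-04 mm/s.
R = 7.054e-04 × 3600 = 2.54 mm/hr.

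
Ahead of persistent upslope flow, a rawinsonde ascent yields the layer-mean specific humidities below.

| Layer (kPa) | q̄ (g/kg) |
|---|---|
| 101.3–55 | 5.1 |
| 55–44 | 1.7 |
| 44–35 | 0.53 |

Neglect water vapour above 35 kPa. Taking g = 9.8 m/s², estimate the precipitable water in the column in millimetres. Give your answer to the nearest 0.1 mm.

PW ≈ 26.5 mm

Precipitable water is the column-integrated vapour mass per unit area: PW = (1/g) Σ q̄ Δp, with q in kg/kg and Δp in Pa (1 kg/m² of water = 1 mm).
Layer 101.3–55 kPa: Δp = 463 hPa = 46300 Pa, q̄ = 0.0051 kg/kg → 0.0051 × 46300 / 9.8 = 24.09 mm
Layer 55–44 kPa: Δp = 110 hPa = 11000 Pa, q̄ = 0.0017 kg/kg → 0.0017 × 11000 / 9.8 = 1.91 mm
Layer 44–35 kPa: Δp = 90 hPa = 9000 Pa, q̄ = 0.00053 kg/kg → 0.00053 × 9000 / 9.8 = 0.49 mm
PW = 24.09 + 1.91 + 0.49 = 26.49 ≈ 26.5 mm.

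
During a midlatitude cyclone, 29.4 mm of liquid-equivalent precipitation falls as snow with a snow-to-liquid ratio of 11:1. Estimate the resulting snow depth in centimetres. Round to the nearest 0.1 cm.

snow depth ≈ 32.3 cm

Snow depth = liquid × ratio = 29.4 mm × 11 = 323.4 mm = 32.3 cm.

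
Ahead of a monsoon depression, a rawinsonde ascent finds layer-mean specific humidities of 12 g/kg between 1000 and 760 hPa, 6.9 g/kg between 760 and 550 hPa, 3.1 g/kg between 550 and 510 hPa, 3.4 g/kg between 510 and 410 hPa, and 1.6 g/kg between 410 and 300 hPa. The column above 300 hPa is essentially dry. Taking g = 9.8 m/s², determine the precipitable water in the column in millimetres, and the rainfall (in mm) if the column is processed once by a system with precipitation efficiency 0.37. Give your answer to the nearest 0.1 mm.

PW ≈ 50.7 mm; rainfall ≈ 18.8 mm

Precipitable water is the column-integrated vapour mass per unit area: PW = (1/g) Σ q̄ Δp, with q in kg/kg and Δp in Pa (1 kg/m² of water = 1 mm).
Layer 1000–760 hPa: Δp = 240 hPa = 24000 Pa, q̄ = 0.012 kg/kg → 0.012 × 24000 / 9.8 = 29.39 mm
Layer 760–550 hPa: Δp = 210 hPa = 21000 Pa, q̄ = 0.0069 kg/kg → 0.0069 × 21000 / 9.8 = 14.79 mm
Layer 550–510 hPa: Δp = 40 hPa = 4000 Pa, q̄ = 0.0031 kg/kg → 0.0031 × 4000 / 9.8 = 1.27 mm
Layer 510–410 hPa: Δp = 100 hPa = 10000 Pa, q̄ = 0.0034 kg/kg → 0.0034 × 10000 / 9.8 = 3.47 mm
Layer 410–300 hPa: Δp = 110 hPa = 11000 Pa, q̄ = 0.0016 kg/kg → 0.0016 × 11000 / 9.8 = 1.80 mm
PW = 29.39 + 14.79 + 1.27 + 3.47 + 1.80 = 50.72 ≈ 50.7 mm.
Rainfall = ε × PW = 0.37 × 50.7 = 18.8 mm.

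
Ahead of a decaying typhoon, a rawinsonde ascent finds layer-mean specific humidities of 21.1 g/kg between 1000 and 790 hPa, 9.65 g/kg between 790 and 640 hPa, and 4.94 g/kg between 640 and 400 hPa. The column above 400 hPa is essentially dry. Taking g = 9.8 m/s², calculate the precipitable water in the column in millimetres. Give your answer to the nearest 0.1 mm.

Precipitable water is the column-integrated vapour mass per unit area: PW = (1/g) Σ q̄ Δp, with q in kg/kg and Δp in Pa (1 kg/m² of water = 1 mm).
Layer 1000–790 hPa: Δp = 210 hPa = 21000 Pa, q̄ = 0.0211 kg/kg → 0.0211 × 21000 / 9.8 = 45.21 mm
Layer 790–640 hPa: Δp = 150 hPa = 15000 Pa, q̄ = 0.00965 kg/kg → 0.00965 × 15000 / 9.8 = 14.77 mm
Layer 640–400 hPa: Δp = 240 hPa = 24000 Pa, q̄ = 0.00494 kg/kg → 0.00494 × 24000 / 9.8 = 12.10 mm
PW = 45.21 + 14.77 + 12.10 = 72.08 ≈ 72.1 mm.

PW ≈ 72.1 mm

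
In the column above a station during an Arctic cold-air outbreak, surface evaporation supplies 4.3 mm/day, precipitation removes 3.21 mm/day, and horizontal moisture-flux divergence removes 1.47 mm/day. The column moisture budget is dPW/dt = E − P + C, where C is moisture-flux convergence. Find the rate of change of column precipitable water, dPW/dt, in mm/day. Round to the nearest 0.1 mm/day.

dPW/dt ≈ -0.4 mm/day

dPW/dt = E − P + C = 4.3 − 3.21 + (-1.47) = -0.4 mm/day.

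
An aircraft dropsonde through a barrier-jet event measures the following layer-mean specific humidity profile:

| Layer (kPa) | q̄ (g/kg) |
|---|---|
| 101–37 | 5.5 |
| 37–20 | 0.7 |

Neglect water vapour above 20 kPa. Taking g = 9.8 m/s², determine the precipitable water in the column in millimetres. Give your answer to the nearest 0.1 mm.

Precipitable water is the column-integrated vapour mass per unit area: PW = (1/g) Σ q̄ Δp, with q in kg/kg and Δp in Pa (1 kg/m² of water = 1 mm).
Layer 101–37 kPa: Δp = 640 hPa = 64000 Pa, q̄ = 0.0055 kg/kg → 0.0055 × 64000 / 9.8 = 35.92 mm
Layer 37–20 kPa: Δp = 170 hPa = 17000 Pa, q̄ = 0.0007 kg/kg → 0.0007 × 17000 / 9.8 = 1.21 mm
PW = 35.92 + 1.21 = 37.13 ≈ 37.1 mm.

PW ≈ 37.1 mm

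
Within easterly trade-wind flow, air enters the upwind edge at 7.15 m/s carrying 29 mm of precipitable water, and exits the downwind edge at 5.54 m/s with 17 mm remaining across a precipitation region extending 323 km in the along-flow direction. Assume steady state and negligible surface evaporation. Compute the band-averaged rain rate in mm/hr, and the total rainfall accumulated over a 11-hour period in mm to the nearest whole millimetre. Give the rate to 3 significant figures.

R ≈ 1.26 mm/hr; total ≈ 14 mm

Column moisture flux per unit crosswind length is F = V × PW.
Inflow: F_in = 7.15 × 29 = 207.35 mm·m/s
Outflow: F_out = 5.54 × 17 = 94.18 mm·m/s
Steady-state rate R = (F_in − F_out)/L = (207.35 − 94.18) / 323000 m = 3.504e-04 mm/s.
R = 3.504e-04 × 3600 = 1.26 mm/hr.
Over 11 h: total = 1.26 × 11 = 13.86 ≈ 14 mm.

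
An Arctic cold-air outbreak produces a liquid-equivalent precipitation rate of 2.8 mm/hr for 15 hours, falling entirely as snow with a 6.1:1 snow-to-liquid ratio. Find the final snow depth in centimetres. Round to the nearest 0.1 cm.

Liquid-equivalent depth = 2.8 × 15 = 42 mm.
Snow depth = 42 mm × 6.1 = 256.2 mm = 25.6 cm.

snow depth ≈ 25.6 cm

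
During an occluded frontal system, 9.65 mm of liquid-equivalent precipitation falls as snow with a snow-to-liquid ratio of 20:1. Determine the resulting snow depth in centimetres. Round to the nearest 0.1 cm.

snow depth ≈ 19.3 cm

Snow depth = liquid × ratio = 9.65 mm × 20 = 193 mm = 19.3 cm.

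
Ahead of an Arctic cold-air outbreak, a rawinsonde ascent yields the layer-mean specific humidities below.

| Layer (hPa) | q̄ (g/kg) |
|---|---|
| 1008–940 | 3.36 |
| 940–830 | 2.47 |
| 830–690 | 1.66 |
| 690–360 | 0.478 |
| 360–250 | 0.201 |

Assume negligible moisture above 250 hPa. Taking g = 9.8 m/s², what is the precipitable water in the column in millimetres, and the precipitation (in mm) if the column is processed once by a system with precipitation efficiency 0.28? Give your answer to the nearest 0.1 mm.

Precipitable water is the column-integrated vapour mass per unit area: PW = (1/g) Σ q̄ Δp, with q in kg/kg and Δp in Pa (1 kg/m² of water = 1 mm).
Layer 1008–940 hPa: Δp = 68 hPa = 6800 Pa, q̄ = 0.00336 kg/kg → 0.00336 × 6800 / 9.8 = 2.33 mm
Layer 940–830 hPa: Δp = 110 hPa = 11000 Pa, q̄ = 0.00247 kg/kg → 0.00247 × 11000 / 9.8 = 2.77 mm
Layer 830–690 hPa: Δp = 140 hPa = 14000 Pa, q̄ = 0.00166 kg/kg → 0.00166 × 14000 / 9.8 = 2.37 mm
Layer 690–360 hPa: Δp = 330 hPa = 33000 Pa, q̄ = 0.000478 kg/kg → 0.000478 × 33000 / 9.8 = 1.61 mm
Layer 360–250 hPa: Δp = 110 hPa = 11000 Pa, q̄ = 0.000201 kg/kg → 0.000201 × 11000 / 9.8 = 0.23 mm
PW = 2.33 + 2.77 + 2.37 + 1.61 + 0.23 = 9.31 ≈ 9.3 mm.
Precipitation = ε × PW = 0.28 × 9.3 = 2.6 mm.

PW ≈ 9.3 mm; precipitation ≈ 2.6 mm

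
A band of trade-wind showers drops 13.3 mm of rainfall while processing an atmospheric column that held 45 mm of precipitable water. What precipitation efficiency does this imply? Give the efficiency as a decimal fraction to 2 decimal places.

ε = rainfall / PW = 13.3 / 45 = 0.30.

ε ≈ 0.30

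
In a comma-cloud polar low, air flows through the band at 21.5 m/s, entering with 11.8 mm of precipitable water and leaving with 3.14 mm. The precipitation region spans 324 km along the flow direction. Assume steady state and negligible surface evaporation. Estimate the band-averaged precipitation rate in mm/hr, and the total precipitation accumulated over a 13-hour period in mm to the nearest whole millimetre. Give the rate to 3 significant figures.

R ≈ 2.07 mm/hr; total ≈ 27 mm

Column moisture flux per unit crosswind length is F = V × PW.
Inflow: F_in = 21.5 × 11.8 = 253.7 mm·m/s
Outflow: F_out = 21.5 × 3.14 = 67.51 mm·m/s
Steady-state rate R = (F_in − F_out)/L = (253.7 − 67.51) / 324000 m = 5.747e-04 mm/s.
R = 5.747e-04 × 3600 = 2.07 mm/hr.
Over 13 h: total = 2.07 × 13 = 26.91 ≈ 27 mm.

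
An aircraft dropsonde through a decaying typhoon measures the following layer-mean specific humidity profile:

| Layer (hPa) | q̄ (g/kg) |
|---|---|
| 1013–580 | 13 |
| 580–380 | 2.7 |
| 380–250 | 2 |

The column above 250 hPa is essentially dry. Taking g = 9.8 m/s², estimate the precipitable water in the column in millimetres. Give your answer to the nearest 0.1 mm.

Precipitable water is the column-integrated vapour mass per unit area: PW = (1/g) Σ q̄ Δp, with q in kg/kg and Δp in Pa (1 kg/m² of water = 1 mm).
Layer 1013–580 hPa: Δp = 433 hPa = 43300 Pa, q̄ = 0.013 kg/kg → 0.013 × 43300 / 9.8 = 57.44 mm
Layer 580–380 hPa: Δp = 200 hPa = 20000 Pa, q̄ = 0.0027 kg/kg → 0.0027 × 20000 / 9.8 = 5.51 mm
Layer 380–250 hPa: Δp = 130 hPa = 13000 Pa, q̄ = 0.002 kg/kg → 0.002 × 13000 / 9.8 = 2.65 mm
PW = 57.44 + 5.51 + 2.65 = 65.60 ≈ 65.6 mm.

PW ≈ 65.6 mm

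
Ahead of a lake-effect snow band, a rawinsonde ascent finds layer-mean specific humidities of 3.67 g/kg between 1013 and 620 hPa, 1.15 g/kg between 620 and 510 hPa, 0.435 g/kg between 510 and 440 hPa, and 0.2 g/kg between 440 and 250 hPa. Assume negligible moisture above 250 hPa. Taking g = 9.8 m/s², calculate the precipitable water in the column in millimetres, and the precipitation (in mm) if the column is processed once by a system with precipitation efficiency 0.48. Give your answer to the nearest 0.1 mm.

Precipitable water is the column-integrated vapour mass per unit area: PW = (1/g) Σ q̄ Δp, with q in kg/kg and Δp in Pa (1 kg/m² of water = 1 mm).
Layer 1013–620 hPa: Δp = 393 hPa = 39300 Pa, q̄ = 0.00367 kg/kg → 0.00367 × 39300 / 9.8 = 14.72 mm
Layer 620–510 hPa: Δp = 110 hPa = 11000 Pa, q̄ = 0.00115 kg/kg → 0.00115 × 11000 / 9.8 = 1.29 mm
Layer 510–440 hPa: Δp = 70 hPa = 7000 Pa, q̄ = 0.000435 kg/kg → 0.000435 × 7000 / 9.8 = 0.31 mm
Layer 440–250 hPa: Δp = 190 hPa = 19000 Pa, q̄ = 0.0002 kg/kg → 0.0002 × 19000 / 9.8 = 0.39 mm
PW = 14.72 + 1.29 + 0.31 + 0.39 = 16.71 ≈ 16.7 mm.
Precipitation = ε × PW = 0.48 × 16.7 = 8.0 mm.

PW ≈ 16.7 mm; precipitation ≈ 8.0 mm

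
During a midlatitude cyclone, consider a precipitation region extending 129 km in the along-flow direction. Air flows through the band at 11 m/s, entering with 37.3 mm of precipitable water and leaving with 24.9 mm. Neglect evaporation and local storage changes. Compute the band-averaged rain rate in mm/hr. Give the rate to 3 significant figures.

Column moisture flux per unit crosswind length is F = V × PW.
Inflow: F_in = 11 × 37.3 = 410.3 mm·m/s
Outflow: F_out = 11 × 24.9 = 273.9 mm·m/s
Steady-state rate R = (F_in − F_out)/L = (410.3 − 273.9) / 129000 m = 1.057e-03 mm/s.
R = 1.057e-03 × 3600 = 3.81 mm/hr.

R ≈ 3.81 mm/hr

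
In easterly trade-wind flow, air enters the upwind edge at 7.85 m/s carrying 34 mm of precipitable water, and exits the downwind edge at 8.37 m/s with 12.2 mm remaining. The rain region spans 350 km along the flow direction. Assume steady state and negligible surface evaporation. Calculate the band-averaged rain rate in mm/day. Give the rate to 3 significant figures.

Column moisture flux per unit crosswind length is F = V × PW.
Inflow: F_in = 7.85 × 34 = 266.9 mm·m/s
Outflow: F_out = 8.37 × 12.2 = 102.114 mm·m/s
Steady-state rate R = (F_in − F_out)/L = (266.9 − 102.114) / 350000 m = 4.708e-04 mm/s.
R = 4.708e-04 × 3600 × 24 = 40.7 mm/day.

R ≈ 40.7 mm/day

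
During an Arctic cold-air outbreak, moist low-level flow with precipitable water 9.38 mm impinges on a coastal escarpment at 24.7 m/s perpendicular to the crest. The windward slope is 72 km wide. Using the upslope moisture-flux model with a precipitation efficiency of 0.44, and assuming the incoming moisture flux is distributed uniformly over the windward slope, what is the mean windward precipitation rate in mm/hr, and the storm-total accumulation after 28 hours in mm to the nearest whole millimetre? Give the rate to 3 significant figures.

Incoming column moisture flux per unit ridge length: F = V × PW = 24.7 × 9.38 = 231.686 mm·m/s.
Spread over the 72 km slope with efficiency ε = 0.44: R = ε·F/W = 0.44 × 231.686 / 72000 m = 1.416e-03 mm/s.
R = 1.416e-03 × 3600 = 5.10 mm/hr.
Over 28 h: total = 5.10 × 28 = 142.8 ≈ 143 mm.

R ≈ 5.10 mm/hr; total ≈ 143 mm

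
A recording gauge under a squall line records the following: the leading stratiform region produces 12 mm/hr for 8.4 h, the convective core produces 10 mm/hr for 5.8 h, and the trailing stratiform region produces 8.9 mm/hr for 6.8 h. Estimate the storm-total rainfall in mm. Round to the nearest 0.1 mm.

total ≈ 219.3 mm

Total = Σ Rᵢ Δtᵢ = 12 × 8.4 + 10 × 5.8 + 8.9 × 6.8
      = 100.8 + 58 + 60.52 = 219.3 mm.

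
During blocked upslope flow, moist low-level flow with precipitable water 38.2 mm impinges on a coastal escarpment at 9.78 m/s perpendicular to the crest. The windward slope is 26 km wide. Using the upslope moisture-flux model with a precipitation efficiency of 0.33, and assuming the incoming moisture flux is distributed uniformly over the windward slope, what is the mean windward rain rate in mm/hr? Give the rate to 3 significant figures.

R ≈ 17.1 mm/hr

Incoming column moisture flux per unit ridge length: F = V × PW = 9.78 × 38.2 = 373.596 mm·m/s.
Spread over the 26 km slope with efficiency ε = 0.33: R = ε·F/W = 0.33 × 373.596 / 26000 m = 4.742e-03 mm/s.
R = 4.742e-03 × 3600 = 17.1 mm/hr.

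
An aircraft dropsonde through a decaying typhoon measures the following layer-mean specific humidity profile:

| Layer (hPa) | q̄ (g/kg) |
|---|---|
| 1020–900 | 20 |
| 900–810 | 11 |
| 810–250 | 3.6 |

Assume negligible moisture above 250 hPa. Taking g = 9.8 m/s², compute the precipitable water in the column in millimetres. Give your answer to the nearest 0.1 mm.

PW ≈ 55.2 mm

Precipitable water is the column-integrated vapour mass per unit area: PW = (1/g) Σ q̄ Δp, with q in kg/kg and Δp in Pa (1 kg/m² of water = 1 mm).
Layer 1020–900 hPa: Δp = 120 hPa = 12000 Pa, q̄ = 0.02 kg/kg → 0.02 × 12000 / 9.8 = 24.49 mm
Layer 900–810 hPa: Δp = 90 hPa = 9000 Pa, q̄ = 0.011 kg/kg → 0.011 × 9000 / 9.8 = 10.10 mm
Layer 810–250 hPa: Δp = 560 hPa = 56000 Pa, q̄ = 0.0036 kg/kg → 0.0036 × 56000 / 9.8 = 20.57 mm
PW = 24.49 + 10.10 + 20.57 = 55.16 ≈ 55.2 mm.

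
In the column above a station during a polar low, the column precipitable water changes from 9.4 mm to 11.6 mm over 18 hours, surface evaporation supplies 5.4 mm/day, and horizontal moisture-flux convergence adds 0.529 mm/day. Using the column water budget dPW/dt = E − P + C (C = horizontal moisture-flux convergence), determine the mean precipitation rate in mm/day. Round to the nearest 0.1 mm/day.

P ≈ 3.0 mm/day

dPW/dt = (11.6 − 9.4) mm / (18/24 day) = +2.933 mm/day.
P = E + C − dPW/dt = 5.4 + (0.529) − (+2.933) = 3.0 mm/day.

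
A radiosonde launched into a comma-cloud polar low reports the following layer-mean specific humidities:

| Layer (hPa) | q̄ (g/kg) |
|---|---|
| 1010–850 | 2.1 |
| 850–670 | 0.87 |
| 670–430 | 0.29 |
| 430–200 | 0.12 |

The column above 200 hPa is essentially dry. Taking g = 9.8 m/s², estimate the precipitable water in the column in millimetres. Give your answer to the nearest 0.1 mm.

PW ≈ 6.0 mm

Precipitable water is the column-integrated vapour mass per unit area: PW = (1/g) Σ q̄ Δp, with q in kg/kg and Δp in Pa (1 kg/m² of water = 1 mm).
Layer 1010–850 hPa: Δp = 160 hPa = 16000 Pa, q̄ = 0.0021 kg/kg → 0.0021 × 16000 / 9.8 = 3.43 mm
Layer 850–670 hPa: Δp = 180 hPa = 18000 Pa, q̄ = 0.00087 kg/kg → 0.00087 × 18000 / 9.8 = 1.60 mm
Layer 670–430 hPa: Δp = 240 hPa = 24000 Pa, q̄ = 0.00029 kg/kg → 0.00029 × 24000 / 9.8 = 0.71 mm
Layer 430–200 hPa: Δp = 230 hPa = 23000 Pa, q̄ = 0.00012 kg/kg → 0.00012 × 23000 / 9.8 = 0.28 mm
PW = 3.43 + 1.60 + 0.71 + 0.28 = 6.02 ≈ 6.0 mm.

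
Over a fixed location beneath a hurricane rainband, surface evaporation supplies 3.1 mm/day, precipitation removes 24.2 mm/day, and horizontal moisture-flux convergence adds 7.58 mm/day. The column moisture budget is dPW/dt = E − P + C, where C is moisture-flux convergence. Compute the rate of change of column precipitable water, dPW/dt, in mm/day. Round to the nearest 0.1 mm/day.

dPW/dt = E − P + C = 3.1 − 24.2 + (7.58) = -13.5 mm/day.

dPW/dt ≈ -13.5 mm/day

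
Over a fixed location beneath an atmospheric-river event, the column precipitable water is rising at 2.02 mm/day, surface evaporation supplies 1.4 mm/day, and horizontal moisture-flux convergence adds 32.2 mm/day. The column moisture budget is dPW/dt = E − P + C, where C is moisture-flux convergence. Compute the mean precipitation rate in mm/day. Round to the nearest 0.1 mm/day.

P ≈ 31.6 mm/day

dPW/dt = +2.02 mm/day.
P = E + C − dPW/dt = 1.4 + (32.2) − (+2.02) = 31.6 mm/day.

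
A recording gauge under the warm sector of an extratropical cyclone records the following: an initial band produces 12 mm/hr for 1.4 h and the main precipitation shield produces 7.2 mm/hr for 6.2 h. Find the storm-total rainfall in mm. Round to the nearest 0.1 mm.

total ≈ 61.4 mm

Total = Σ Rᵢ Δtᵢ = 12 × 1.4 + 7.2 × 6.2
      = 16.8 + 44.64 = 61.4 mm.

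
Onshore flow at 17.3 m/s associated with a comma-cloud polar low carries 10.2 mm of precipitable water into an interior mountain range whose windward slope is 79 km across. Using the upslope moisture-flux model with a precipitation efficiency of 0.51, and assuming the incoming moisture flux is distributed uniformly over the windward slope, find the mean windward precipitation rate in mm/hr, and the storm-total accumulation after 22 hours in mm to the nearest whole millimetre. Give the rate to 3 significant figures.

Incoming column moisture flux per unit ridge length: F = V × PW = 17.3 × 10.2 = 176.46 mm·m/s.
Spread over the 79 km slope with efficiency ε = 0.51: R = ε·F/W = 0.51 × 176.46 / 79000 m = 1.139e-03 mm/s.
R = 1.139e-03 × 3600 = 4.10 mm/hr.
Over 22 h: total = 4.10 × 22 = 90.2 ≈ 90 mm.

R ≈ 4.10 mm/hr; total ≈ 90 mm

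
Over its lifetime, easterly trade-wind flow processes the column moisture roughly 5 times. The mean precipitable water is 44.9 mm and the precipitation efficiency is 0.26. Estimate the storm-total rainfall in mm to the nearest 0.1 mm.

Each cycle deposits ε × PW = 0.26 × 44.9 = 11.674 mm.
Over 5 cycles: 5 × 11.674 = 58.4 mm.

rainfall ≈ 58.4 mm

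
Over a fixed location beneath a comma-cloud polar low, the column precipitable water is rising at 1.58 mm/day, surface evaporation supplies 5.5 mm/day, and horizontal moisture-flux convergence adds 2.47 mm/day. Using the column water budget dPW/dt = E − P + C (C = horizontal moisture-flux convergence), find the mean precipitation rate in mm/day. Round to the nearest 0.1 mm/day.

P ≈ 6.4 mm/day

dPW/dt = +1.58 mm/day.
P = E + C − dPW/dt = 5.5 + (2.47) − (+1.58) = 6.4 mm/day.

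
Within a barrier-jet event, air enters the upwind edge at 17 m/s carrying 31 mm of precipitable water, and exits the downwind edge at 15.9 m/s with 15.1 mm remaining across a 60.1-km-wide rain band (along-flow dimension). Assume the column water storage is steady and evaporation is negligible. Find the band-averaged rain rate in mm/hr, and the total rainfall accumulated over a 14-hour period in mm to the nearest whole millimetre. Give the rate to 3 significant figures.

Column moisture flux per unit crosswind length is F = V × PW.
Inflow: F_in = 17 × 31 = 527 mm·m/s
Outflow: F_out = 15.9 × 15.1 = 240.09 mm·m/s
Steady-state rate R = (F_in − F_out)/L = (527 − 240.09) / 60100 m = 4.774e-03 mm/s.
R = 4.774e-03 × 3600 = 17.2 mm/hr.
Over 14 h: total = 17.2 × 14 = 240.8 ≈ 241 mm.

R ≈ 17.2 mm/hr; total ≈ 241 mm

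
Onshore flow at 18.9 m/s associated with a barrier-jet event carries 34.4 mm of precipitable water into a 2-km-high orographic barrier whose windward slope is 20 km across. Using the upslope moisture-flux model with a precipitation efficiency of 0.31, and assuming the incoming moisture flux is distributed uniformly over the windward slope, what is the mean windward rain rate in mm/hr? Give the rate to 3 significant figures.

Incoming column moisture flux per unit ridge length: F = V × PW = 18.9 × 34.4 = 650.16 mm·m/s.
Spread over the 20 km slope with efficiency ε = 0.31: R = ε·F/W = 0.31 × 650.16 / 20000 m = 1.008e-02 mm/s.
R = 1.008e-02 × 3600 = 36.3 mm/hr.

R ≈ 36.3 mm/hr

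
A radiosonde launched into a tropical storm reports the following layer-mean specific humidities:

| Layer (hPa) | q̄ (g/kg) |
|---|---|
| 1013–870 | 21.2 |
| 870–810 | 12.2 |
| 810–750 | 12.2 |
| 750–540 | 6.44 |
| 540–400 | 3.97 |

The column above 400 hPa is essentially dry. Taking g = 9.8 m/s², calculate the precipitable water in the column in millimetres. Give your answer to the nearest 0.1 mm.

PW ≈ 65.3 mm

Precipitable water is the column-integrated vapour mass per unit area: PW = (1/g) Σ q̄ Δp, with q in kg/kg and Δp in Pa (1 kg/m² of water = 1 mm).
Layer 1013–870 hPa: Δp = 143 hPa = 14300 Pa, q̄ = 0.0212 kg/kg → 0.0212 × 14300 / 9.8 = 30.93 mm
Layer 870–810 hPa: Δp = 60 hPa = 6000 Pa, q̄ = 0.0122 kg/kg → 0.0122 × 6000 / 9.8 = 7.47 mm
Layer 810–750 hPa: Δp = 60 hPa = 6000 Pa, q̄ = 0.0122 kg/kg → 0.0122 × 6000 / 9.8 = 7.47 mm
Layer 750–540 hPa: Δp = 210 hPa = 21000 Pa, q̄ = 0.00644 kg/kg → 0.00644 × 21000 / 9.8 = 13.80 mm
Layer 540–400 hPa: Δp = 140 hPa = 14000 Pa, q̄ = 0.00397 kg/kg → 0.00397 × 14000 / 9.8 = 5.67 mm
PW = 30.93 + 7.47 + 7.47 + 13.80 + 5.67 = 65.34 ≈ 65.3 mm.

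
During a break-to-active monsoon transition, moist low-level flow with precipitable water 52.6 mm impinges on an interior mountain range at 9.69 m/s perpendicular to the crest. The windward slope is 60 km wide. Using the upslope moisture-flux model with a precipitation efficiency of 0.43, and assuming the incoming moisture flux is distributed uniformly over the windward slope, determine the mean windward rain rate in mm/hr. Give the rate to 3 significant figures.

Incoming column moisture flux per unit ridge length: F = V × PW = 9.69 × 52.6 = 509.694 mm·m/s.
Spread over the 60 km slope with efficiency ε = 0.43: R = ε·F/W = 0.43 × 509.694 / 60000 m = 3.653e-03 mm/s.
R = 3.653e-03 × 3600 = 13.2 mm/hr.

R ≈ 13.2 mm/hr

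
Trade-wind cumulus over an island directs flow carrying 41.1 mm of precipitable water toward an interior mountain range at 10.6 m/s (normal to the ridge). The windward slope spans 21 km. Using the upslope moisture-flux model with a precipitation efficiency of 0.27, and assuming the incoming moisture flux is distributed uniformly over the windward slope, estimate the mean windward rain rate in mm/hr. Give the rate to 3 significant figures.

Incoming column moisture flux per unit ridge length: F = V × PW = 10.6 × 41.1 = 435.66 mm·m/s.
Spread over the 21 km slope with efficiency ε = 0.27: R = ε·F/W = 0.27 × 435.66 / 21000 m = 5.601e-03 mm/s.
R = 5.601e-03 × 3600 = 20.2 mm/hr.

R ≈ 20.2 mm/hr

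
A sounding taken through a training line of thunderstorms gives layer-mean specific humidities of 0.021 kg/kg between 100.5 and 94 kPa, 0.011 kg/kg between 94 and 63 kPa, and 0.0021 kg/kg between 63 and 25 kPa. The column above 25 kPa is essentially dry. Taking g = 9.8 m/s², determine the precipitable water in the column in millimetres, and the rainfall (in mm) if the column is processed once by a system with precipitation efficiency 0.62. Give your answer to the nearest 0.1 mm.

PW ≈ 56.9 mm; rainfall ≈ 35.3 mm

Precipitable water is the column-integrated vapour mass per unit area: PW = (1/g) Σ q̄ Δp, with q in kg/kg and Δp in Pa (1 kg/m² of water = 1 mm).
Layer 100.5–94 kPa: Δp = 65 hPa = 6500 Pa, q̄ = 0.021 kg/kg → 0.021 × 6500 / 9.8 = 13.93 mm
Layer 94–63 kPa: Δp = 310 hPa = 31000 Pa, q̄ = 0.011 kg/kg → 0.011 × 31000 / 9.8 = 34.80 mm
Layer 63–25 kPa: Δp = 380 hPa = 38000 Pa, q̄ = 0.0021 kg/kg → 0.0021 × 38000 / 9.8 = 8.14 mm
PW = 13.93 + 34.80 + 8.14 = 56.87 ≈ 56.9 mm.
Rainfall = ε × PW = 0.62 × 56.9 = 35.3 mm.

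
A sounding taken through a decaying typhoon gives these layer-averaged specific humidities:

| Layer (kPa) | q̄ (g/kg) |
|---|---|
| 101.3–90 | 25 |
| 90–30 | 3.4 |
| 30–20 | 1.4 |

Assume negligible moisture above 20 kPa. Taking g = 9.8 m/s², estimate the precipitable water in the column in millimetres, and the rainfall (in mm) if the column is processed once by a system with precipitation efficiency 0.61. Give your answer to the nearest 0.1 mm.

PW ≈ 51.1 mm; rainfall ≈ 31.2 mm

Precipitable water is the column-integrated vapour mass per unit area: PW = (1/g) Σ q̄ Δp, with q in kg/kg and Δp in Pa (1 kg/m² of water = 1 mm).
Layer 101.3–90 kPa: Δp = 113 hPa = 11300 Pa, q̄ = 0.025 kg/kg → 0.025 × 11300 / 9.8 = 28.83 mm
Layer 90–30 kPa: Δp = 600 hPa = 60000 Pa, q̄ = 0.0034 kg/kg → 0.0034 × 60000 / 9.8 = 20.82 mm
Layer 30–20 kPa: Δp = 100 hPa = 10000 Pa, q̄ = 0.0014 kg/kg → 0.0014 × 10000 / 9.8 = 1.43 mm
PW = 28.83 + 20.82 + 1.43 = 51.08 ≈ 51.1 mm.
Rainfall = ε × PW = 0.61 × 51.1 = 31.2 mm.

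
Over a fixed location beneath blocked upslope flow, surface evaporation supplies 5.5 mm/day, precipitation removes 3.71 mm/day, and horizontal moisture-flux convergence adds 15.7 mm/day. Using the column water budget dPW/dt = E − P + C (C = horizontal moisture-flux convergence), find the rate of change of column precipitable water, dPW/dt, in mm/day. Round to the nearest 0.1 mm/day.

dPW/dt = E − P + C = 5.5 − 3.71 + (15.7) = 17.5 mm/day.

dPW/dt ≈ 17.5 mm/day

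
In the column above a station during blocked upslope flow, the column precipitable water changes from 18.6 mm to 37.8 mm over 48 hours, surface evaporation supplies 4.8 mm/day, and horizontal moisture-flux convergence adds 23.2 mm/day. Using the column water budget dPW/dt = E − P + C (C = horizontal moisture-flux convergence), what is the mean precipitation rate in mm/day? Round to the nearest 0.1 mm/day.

dPW/dt = (37.8 − 18.6) mm / (48/24 day) = +9.600 mm/day.
P = E + C − dPW/dt = 4.8 + (23.2) − (+9.600) = 18.4 mm/day.

P ≈ 18.4 mm/day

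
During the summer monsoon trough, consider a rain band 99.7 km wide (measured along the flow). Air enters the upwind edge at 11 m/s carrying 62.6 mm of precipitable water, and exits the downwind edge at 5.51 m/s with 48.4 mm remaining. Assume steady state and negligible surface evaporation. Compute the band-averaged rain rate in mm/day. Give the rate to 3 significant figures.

R ≈ 366 mm/day

Column moisture flux per unit crosswind length is F = V × PW.
Inflow: F_in = 11 × 62.6 = 688.6 mm·m/s
Outflow: F_out = 5.51 × 48.4 = 266.684 mm·m/s
Steady-state rate R = (F_in − F_out)/L = (688.6 − 266.684) / 99700 m = 4.232e-03 mm/s.
R = 4.232e-03 × 3600 × 24 = 366 mm/day.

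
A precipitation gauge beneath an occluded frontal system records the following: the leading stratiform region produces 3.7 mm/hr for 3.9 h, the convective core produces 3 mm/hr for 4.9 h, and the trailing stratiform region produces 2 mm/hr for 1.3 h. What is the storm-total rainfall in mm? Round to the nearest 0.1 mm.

Total = Σ Rᵢ Δtᵢ = 3.7 × 3.9 + 3 × 4.9 + 2 × 1.3
      = 14.43 + 14.7 + 2.6 = 31.7 mm.

total ≈ 31.7 mm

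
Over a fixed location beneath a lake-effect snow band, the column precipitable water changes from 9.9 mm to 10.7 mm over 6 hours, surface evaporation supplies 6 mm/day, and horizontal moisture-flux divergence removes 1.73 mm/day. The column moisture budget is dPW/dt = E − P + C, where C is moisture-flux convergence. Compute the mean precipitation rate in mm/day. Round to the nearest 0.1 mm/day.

P ≈ 1.1 mm/day

dPW/dt = (10.7 − 9.9) mm / (6/24 day) = +3.200 mm/day.
P = E + C − dPW/dt = 6 + (-1.73) − (+3.200) = 1.1 mm/day.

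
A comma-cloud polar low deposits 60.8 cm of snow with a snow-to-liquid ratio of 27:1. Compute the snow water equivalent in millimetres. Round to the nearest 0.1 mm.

SWE = snow depth / ratio = 60.8 cm / 27 = 2.252 cm = 22.5 mm.

SWE ≈ 22.5 mm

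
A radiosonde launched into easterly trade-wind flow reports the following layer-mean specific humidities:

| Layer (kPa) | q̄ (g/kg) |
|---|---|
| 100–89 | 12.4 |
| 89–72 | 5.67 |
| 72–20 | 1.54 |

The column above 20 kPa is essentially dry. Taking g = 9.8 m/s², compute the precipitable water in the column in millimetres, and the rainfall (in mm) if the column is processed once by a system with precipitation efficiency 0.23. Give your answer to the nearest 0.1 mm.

Precipitable water is the column-integrated vapour mass per unit area: PW = (1/g) Σ q̄ Δp, with q in kg/kg and Δp in Pa (1 kg/m² of water = 1 mm).
Layer 100–89 kPa: Δp = 110 hPa = 11000 Pa, q̄ = 0.0124 kg/kg → 0.0124 × 11000 / 9.8 = 13.92 mm
Layer 89–72 kPa: Δp = 170 hPa = 17000 Pa, q̄ = 0.00567 kg/kg → 0.00567 × 17000 / 9.8 = 9.84 mm
Layer 72–20 kPa: Δp = 520 hPa = 52000 Pa, q̄ = 0.00154 kg/kg → 0.00154 × 52000 / 9.8 = 8.17 mm
PW = 13.92 + 9.84 + 8.17 = 31.93 ≈ 31.9 mm.
Rainfall = ε × PW = 0.23 × 31.9 = 7.3 mm.

PW ≈ 31.9 mm; rainfall ≈ 7.3 mm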